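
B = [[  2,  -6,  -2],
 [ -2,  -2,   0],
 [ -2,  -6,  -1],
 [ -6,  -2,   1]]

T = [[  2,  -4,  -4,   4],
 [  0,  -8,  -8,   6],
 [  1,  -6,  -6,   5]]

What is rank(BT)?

2

First compute BT:
[[  2,  52,  52, -38],
 [ -4,  24,  24, -20],
 [ -5,  62,  62, -49],
 [-11,  34,  34, -31]]
Now row reduce the product.
R2 ← R2 + (2)·R1: [0, 128, 128, -96]
R3 ← R3 + (5/2)·R1: [0, 192, 192, -144]
R4 ← R4 + (11/2)·R1: [0, 320, 320, -240]
R3 ← R3 − (3/2)·R2: [0, 0, 0, 0]
R4 ← R4 − (5/2)·R2: [0, 0, 0, 0]
2 nonzero rows, so rank(BT) = 2.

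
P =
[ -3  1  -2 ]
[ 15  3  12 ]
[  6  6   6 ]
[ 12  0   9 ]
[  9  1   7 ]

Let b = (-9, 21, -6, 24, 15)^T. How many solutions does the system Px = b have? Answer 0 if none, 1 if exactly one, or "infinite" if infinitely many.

Row reduce the augmented matrix [P | b].
R2 ← R2 + (5)·R1: [0, 8, 2, -24]
R3 ← R3 + (2)·R1: [0, 8, 2, -24]
R4 ← R4 + (4)·R1: [0, 4, 1, -12]
R5 ← R5 + (3)·R1: [0, 4, 1, -12]
R3 ← R3 − R2: [0, 0, 0, 0]
R4 ← R4 − (1/2)·R2: [0, 0, 0, 0]
R5 ← R5 − (1/2)·R2: [0, 0, 0, 0]
The echelon form has 2 nonzero rows, and every pivot lies in the first 3 columns, so rank(P) = rank([P|b]) = 2.
The system is consistent.
rank = 2 < 3 unknowns, so there are infinitely many solutions.

infinite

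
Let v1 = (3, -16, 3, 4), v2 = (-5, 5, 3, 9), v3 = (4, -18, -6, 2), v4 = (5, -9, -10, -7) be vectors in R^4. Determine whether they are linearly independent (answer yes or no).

no

Form the matrix with these vectors as rows and row reduce.
R2 ← R2 + (5/3)·R1: [0, -65/3, 8, 47/3]
R3 ← R3 − (4/3)·R1: [0, 10/3, -10, -10/3]
R4 ← R4 − (5/3)·R1: [0, 53/3, -15, -41/3]
R3 ← R3 + (2/13)·R2: [0, 0, -114/13, -12/13]
R4 ← R4 + (53/65)·R2: [0, 0, -551/65, -58/65]
R4 ← R4 − (29/30)·R3: [0, 0, 0, 0]
3 nonzero rows, so the 4 vectors span a space of dimension 3.
Since 3 < 4, the vectors are linearly dependent.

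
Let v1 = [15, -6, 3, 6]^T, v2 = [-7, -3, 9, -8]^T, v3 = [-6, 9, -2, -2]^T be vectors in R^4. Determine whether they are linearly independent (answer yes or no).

Form the matrix with these vectors as rows and row reduce.
R2 ← R2 + (7/15)·R1: [0, -29/5, 52/5, -26/5]
R3 ← R3 + (2/5)·R1: [0, 33/5, -4/5, 2/5]
R3 ← R3 + (33/29)·R2: [0, 0, 320/29, -160/29]
3 nonzero rows, so the 3 vectors span a space of dimension 3.
Since 3 = 3, the vectors are linearly independent.

yes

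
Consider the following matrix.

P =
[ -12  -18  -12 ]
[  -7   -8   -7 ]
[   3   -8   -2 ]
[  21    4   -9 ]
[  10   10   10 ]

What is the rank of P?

3

Row reduce to echelon form.
R2 ← R2 − (7/12)·R1: [0, 5/2, 0]
R3 ← R3 + (1/4)·R1: [0, -25/2, -5]
R4 ← R4 + (7/4)·R1: [0, -55/2, -30]
R5 ← R5 + (5/6)·R1: [0, -5, 0]
R3 ← R3 + (5)·R2: [0, 0, -5]
R4 ← R4 + (11)·R2: [0, 0, -30]
R5 ← R5 + (2)·R2: [0, 0, 0]
R4 ← R4 − (6)·R3: [0, 0, 0]
Echelon form has 3 nonzero rows, so rank(P) = 3.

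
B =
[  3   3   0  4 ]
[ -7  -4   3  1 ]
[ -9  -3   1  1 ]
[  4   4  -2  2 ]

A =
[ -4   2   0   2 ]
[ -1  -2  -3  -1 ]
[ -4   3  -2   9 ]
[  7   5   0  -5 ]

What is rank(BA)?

4

First compute BA:
[[ 13,  20,  -9, -17],
 [ 27,   8,   6,  12],
 [ 42,  -4,   7, -11],
 [  2,   4,  -8, -24]]
Now row reduce the product.
R2 ← R2 − (27/13)·R1: [0, -436/13, 321/13, 615/13]
R3 ← R3 − (42/13)·R1: [0, -892/13, 469/13, 571/13]
R4 ← R4 − (2/13)·R1: [0, 12/13, -86/13, -278/13]
R3 ← R3 − (223/109)·R2: [0, 0, -1574/109, -5762/109]
R4 ← R4 + (3/109)·R2: [0, 0, -647/109, -2189/109]
R4 ← R4 − (647/1574)·R3: [0, 0, 0, 1296/787]
4 nonzero rows, so rank(BA) = 4.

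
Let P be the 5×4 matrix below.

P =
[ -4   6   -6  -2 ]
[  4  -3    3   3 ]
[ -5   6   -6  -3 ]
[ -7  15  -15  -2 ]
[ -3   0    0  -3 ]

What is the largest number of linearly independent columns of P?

2

Row reduce to echelon form.
R2 ← R2 + R1: [0, 3, -3, 1]
R3 ← R3 − (5/4)·R1: [0, -3/2, 3/2, -1/2]
R4 ← R4 − (7/4)·R1: [0, 9/2, -9/2, 3/2]
R5 ← R5 − (3/4)·R1: [0, -9/2, 9/2, -3/2]
R3 ← R3 + (1/2)·R2: [0, 0, 0, 0]
R4 ← R4 − (3/2)·R2: [0, 0, 0, 0]
R5 ← R5 + (3/2)·R2: [0, 0, 0, 0]
Echelon form has 2 nonzero rows, so rank(P) = 2.
The rank gives the maximum number of linearly independent columns: 2.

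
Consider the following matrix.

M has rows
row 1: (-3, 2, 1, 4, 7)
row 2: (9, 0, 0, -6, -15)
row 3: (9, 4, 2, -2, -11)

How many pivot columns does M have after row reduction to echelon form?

Row reduce to echelon form.
R2 ← R2 + (3)·R1: [0, 6, 3, 6, 6]
R3 ← R3 + (3)·R1: [0, 10, 5, 10, 10]
R3 ← R3 − (5/3)·R2: [0, 0, 0, 0, 0]
Echelon form has 2 nonzero rows, so rank(M) = 2.
Each nonzero row contributes one pivot column: 2 pivot columns.

2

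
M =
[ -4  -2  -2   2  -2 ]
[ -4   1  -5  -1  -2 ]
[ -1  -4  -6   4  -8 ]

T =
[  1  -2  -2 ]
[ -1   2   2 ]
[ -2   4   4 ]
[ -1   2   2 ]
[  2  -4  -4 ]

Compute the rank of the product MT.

1

First compute MT:
[[ -4,   8,   8],
 [  2,  -4,  -4],
 [ -5,  10,  10]]
Now row reduce the product.
R2 ← R2 + (1/2)·R1: [0, 0, 0]
R3 ← R3 − (5/4)·R1: [0, 0, 0]
1 nonzero row, so rank(MT) = 1.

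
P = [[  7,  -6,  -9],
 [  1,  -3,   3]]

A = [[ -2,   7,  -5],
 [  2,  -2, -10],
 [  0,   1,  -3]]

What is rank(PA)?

First compute PA:
[[-26,  52,  52],
 [ -8,  16,  16]]
Now row reduce the product.
R2 ← R2 − (4/13)·R1: [0, 0, 0]
1 nonzero row, so rank(PA) = 1.

1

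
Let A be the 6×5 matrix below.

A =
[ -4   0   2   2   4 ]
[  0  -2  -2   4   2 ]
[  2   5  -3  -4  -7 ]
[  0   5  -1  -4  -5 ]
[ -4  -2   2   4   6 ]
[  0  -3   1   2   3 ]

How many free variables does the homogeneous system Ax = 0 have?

Row reduce to echelon form.
R3 ← R3 + (1/2)·R1: [0, 5, -2, -3, -5]
R5 ← R5 − R1: [0, -2, 0, 2, 2]
R3 ← R3 + (5/2)·R2: [0, 0, -7, 7, 0]
R4 ← R4 + (5/2)·R2: [0, 0, -6, 6, 0]
R5 ← R5 − R2: [0, 0, 2, -2, 0]
R6 ← R6 − (3/2)·R2: [0, 0, 4, -4, 0]
R4 ← R4 − (6/7)·R3: [0, 0, 0, 0, 0]
R5 ← R5 + (2/7)·R3: [0, 0, 0, 0, 0]
R6 ← R6 + (4/7)·R3: [0, 0, 0, 0, 0]
3 nonzero rows, so rank(A) = 3.
A has 5 columns; by rank–nullity, nullity = 5 − 3 = 2.

2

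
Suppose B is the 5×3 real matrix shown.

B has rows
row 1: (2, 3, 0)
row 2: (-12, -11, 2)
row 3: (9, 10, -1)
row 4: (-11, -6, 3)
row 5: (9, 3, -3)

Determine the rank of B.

Row reduce to echelon form.
R2 ← R2 + (6)·R1: [0, 7, 2]
R3 ← R3 − (9/2)·R1: [0, -7/2, -1]
R4 ← R4 + (11/2)·R1: [0, 21/2, 3]
R5 ← R5 − (9/2)·R1: [0, -21/2, -3]
R3 ← R3 + (1/2)·R2: [0, 0, 0]
R4 ← R4 − (3/2)·R2: [0, 0, 0]
R5 ← R5 + (3/2)·R2: [0, 0, 0]
Echelon form has 2 nonzero rows, so rank(B) = 2.

2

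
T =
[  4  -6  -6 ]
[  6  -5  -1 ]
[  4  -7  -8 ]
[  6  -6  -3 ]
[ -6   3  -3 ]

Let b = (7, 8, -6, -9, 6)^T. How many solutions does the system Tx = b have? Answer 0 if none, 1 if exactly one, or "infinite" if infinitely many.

0

Row reduce the augmented matrix [T | b].
R2 ← R2 − (3/2)·R1: [0, 4, 8, -5/2]
R3 ← R3 − R1: [0, -1, -2, -13]
R4 ← R4 − (3/2)·R1: [0, 3, 6, -39/2]
R5 ← R5 + (3/2)·R1: [0, -6, -12, 33/2]
R3 ← R3 + (1/4)·R2: [0, 0, 0, -109/8]
R4 ← R4 − (3/4)·R2: [0, 0, 0, -141/8]
R5 ← R5 + (3/2)·R2: [0, 0, 0, 51/4]
R4 ← R4 − (141/109)·R3: [0, 0, 0, 0]
R5 ← R5 + (102/109)·R3: [0, 0, 0, 0]
The echelon form has 3 nonzero rows; the last pivot sits in the augmented column, so rank(T) = 2 but rank([T|b]) = 3.
Since the ranks differ, the system is inconsistent.
It has no solutions.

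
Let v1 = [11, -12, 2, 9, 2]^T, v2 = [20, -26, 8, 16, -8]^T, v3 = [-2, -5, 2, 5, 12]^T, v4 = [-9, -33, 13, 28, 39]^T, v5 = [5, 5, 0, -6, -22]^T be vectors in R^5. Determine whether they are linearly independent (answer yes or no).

yes

Form the matrix with these vectors as rows and row reduce.
R2 ← R2 − (20/11)·R1: [0, -46/11, 48/11, -4/11, -128/11]
R3 ← R3 + (2/11)·R1: [0, -79/11, 26/11, 73/11, 136/11]
R4 ← R4 + (9/11)·R1: [0, -471/11, 161/11, 389/11, 447/11]
R5 ← R5 − (5/11)·R1: [0, 115/11, -10/11, -111/11, -252/11]
R3 ← R3 − (79/46)·R2: [0, 0, -118/23, 167/23, 744/23]
R4 ← R4 − (471/46)·R2: [0, 0, -691/23, 899/23, 3675/23]
R5 ← R5 + (5/2)·R2: [0, 0, 10, -11, -52]
R4 ← R4 − (691/118)·R3: [0, 0, 0, -405/118, -1749/59]
R5 ← R5 + (115/59)·R3: [0, 0, 0, 186/59, 652/59]
R5 ← R5 + (124/135)·R4: [0, 0, 0, 0, -728/45]
5 nonzero rows, so the 5 vectors span a space of dimension 5.
Since 5 = 5, the vectors are linearly independent.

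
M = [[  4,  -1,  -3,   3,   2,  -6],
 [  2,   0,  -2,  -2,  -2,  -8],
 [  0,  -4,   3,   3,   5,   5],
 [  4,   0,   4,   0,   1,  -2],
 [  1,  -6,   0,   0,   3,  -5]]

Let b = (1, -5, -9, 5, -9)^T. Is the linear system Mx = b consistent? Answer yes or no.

no

Row reduce the augmented matrix [M | b].
R2 ← R2 − (1/2)·R1: [0, 1/2, -1/2, -7/2, -3, -5, -11/2]
R4 ← R4 − R1: [0, 1, 7, -3, -1, 4, 4]
R5 ← R5 − (1/4)·R1: [0, -23/4, 3/4, -3/4, 5/2, -7/2, -37/4]
R3 ← R3 + (8)·R2: [0, 0, -1, -25, -19, -35, -53]
R4 ← R4 − (2)·R2: [0, 0, 8, 4, 5, 14, 15]
R5 ← R5 + (23/2)·R2: [0, 0, -5, -41, -32, -61, -145/2]
R4 ← R4 + (8)·R3: [0, 0, 0, -196, -147, -266, -409]
R5 ← R5 − (5)·R3: [0, 0, 0, 84, 63, 114, 385/2]
R5 ← R5 + (3/7)·R4: [0, 0, 0, 0, 0, 0, 241/14]
The echelon form has 5 nonzero rows; the last pivot sits in the augmented column, so rank(M) = 4 but rank([M|b]) = 5.
Since the ranks differ, the system is inconsistent.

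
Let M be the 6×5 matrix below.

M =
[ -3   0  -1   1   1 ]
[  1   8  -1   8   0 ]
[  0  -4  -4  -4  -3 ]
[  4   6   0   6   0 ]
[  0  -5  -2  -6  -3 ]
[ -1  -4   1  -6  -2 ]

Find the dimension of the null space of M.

1

Row reduce to echelon form.
R2 ← R2 + (1/3)·R1: [0, 8, -4/3, 25/3, 1/3]
R4 ← R4 + (4/3)·R1: [0, 6, -4/3, 22/3, 4/3]
R6 ← R6 − (1/3)·R1: [0, -4, 4/3, -19/3, -7/3]
R3 ← R3 + (1/2)·R2: [0, 0, -14/3, 1/6, -17/6]
R4 ← R4 − (3/4)·R2: [0, 0, -1/3, 13/12, 13/12]
R5 ← R5 + (5/8)·R2: [0, 0, -17/6, -19/24, -67/24]
R6 ← R6 + (1/2)·R2: [0, 0, 2/3, -13/6, -13/6]
R4 ← R4 − (1/14)·R3: [0, 0, 0, 15/14, 9/7]
R5 ← R5 − (17/28)·R3: [0, 0, 0, -25/28, -15/14]
R6 ← R6 + (1/7)·R3: [0, 0, 0, -15/7, -18/7]
R5 ← R5 + (5/6)·R4: [0, 0, 0, 0, 0]
R6 ← R6 + (2)·R4: [0, 0, 0, 0, 0]
4 nonzero rows, so rank(M) = 4.
M has 5 columns; by rank–nullity, nullity = 5 − 4 = 1.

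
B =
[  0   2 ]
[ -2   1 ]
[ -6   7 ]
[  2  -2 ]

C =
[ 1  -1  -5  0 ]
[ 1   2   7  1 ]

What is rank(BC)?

First compute BC:
[[  2,   4,  14,   2],
 [ -1,   4,  17,   1],
 [  1,  20,  79,   7],
 [  0,  -6, -24,  -2]]
Now row reduce the product.
R2 ← R2 + (1/2)·R1: [0, 6, 24, 2]
R3 ← R3 − (1/2)·R1: [0, 18, 72, 6]
R3 ← R3 − (3)·R2: [0, 0, 0, 0]
R4 ← R4 + R2: [0, 0, 0, 0]
2 nonzero rows, so rank(BC) = 2.

2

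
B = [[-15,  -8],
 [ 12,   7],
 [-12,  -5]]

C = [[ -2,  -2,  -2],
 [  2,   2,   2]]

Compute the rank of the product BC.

First compute BC:
[[ 14,  14,  14],
 [-10, -10, -10],
 [ 14,  14,  14]]
Now row reduce the product.
R2 ← R2 + (5/7)·R1: [0, 0, 0]
R3 ← R3 − R1: [0, 0, 0]
1 nonzero row, so rank(BC) = 1.

1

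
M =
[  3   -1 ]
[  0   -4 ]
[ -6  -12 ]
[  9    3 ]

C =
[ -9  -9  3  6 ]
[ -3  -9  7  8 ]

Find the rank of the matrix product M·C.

2

First compute MC:
[[-24, -18,   2,  10],
 [ 12,  36, -28, -32],
 [ 90, 162, -102, -132],
 [-90, -108,  48,  78]]
Now row reduce the product.
R2 ← R2 + (1/2)·R1: [0, 27, -27, -27]
R3 ← R3 + (15/4)·R1: [0, 189/2, -189/2, -189/2]
R4 ← R4 − (15/4)·R1: [0, -81/2, 81/2, 81/2]
R3 ← R3 − (7/2)·R2: [0, 0, 0, 0]
R4 ← R4 + (3/2)·R2: [0, 0, 0, 0]
2 nonzero rows, so rank(MC) = 2.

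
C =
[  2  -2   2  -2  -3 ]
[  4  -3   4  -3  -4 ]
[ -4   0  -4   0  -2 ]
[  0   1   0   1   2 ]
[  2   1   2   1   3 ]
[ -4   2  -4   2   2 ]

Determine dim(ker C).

3

Row reduce to echelon form.
R2 ← R2 − (2)·R1: [0, 1, 0, 1, 2]
R3 ← R3 + (2)·R1: [0, -4, 0, -4, -8]
R5 ← R5 − R1: [0, 3, 0, 3, 6]
R6 ← R6 + (2)·R1: [0, -2, 0, -2, -4]
R3 ← R3 + (4)·R2: [0, 0, 0, 0, 0]
R4 ← R4 − R2: [0, 0, 0, 0, 0]
R5 ← R5 − (3)·R2: [0, 0, 0, 0, 0]
R6 ← R6 + (2)·R2: [0, 0, 0, 0, 0]
2 nonzero rows, so rank(C) = 2.
C has 5 columns; by rank–nullity, nullity = 5 − 2 = 3.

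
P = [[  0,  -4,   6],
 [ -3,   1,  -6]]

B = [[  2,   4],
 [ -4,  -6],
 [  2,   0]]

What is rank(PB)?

2

First compute PB:
[[ 28,  24],
 [-22, -18]]
Now row reduce the product.
R2 ← R2 + (11/14)·R1: [0, 6/7]
2 nonzero rows, so rank(PB) = 2.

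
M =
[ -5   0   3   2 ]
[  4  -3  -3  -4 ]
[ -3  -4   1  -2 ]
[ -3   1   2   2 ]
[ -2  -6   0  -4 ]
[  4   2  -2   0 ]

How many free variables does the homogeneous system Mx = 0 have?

Row reduce to echelon form.
R2 ← R2 + (4/5)·R1: [0, -3, -3/5, -12/5]
R3 ← R3 − (3/5)·R1: [0, -4, -4/5, -16/5]
R4 ← R4 − (3/5)·R1: [0, 1, 1/5, 4/5]
R5 ← R5 − (2/5)·R1: [0, -6, -6/5, -24/5]
R6 ← R6 + (4/5)·R1: [0, 2, 2/5, 8/5]
R3 ← R3 − (4/3)·R2: [0, 0, 0, 0]
R4 ← R4 + (1/3)·R2: [0, 0, 0, 0]
R5 ← R5 − (2)·R2: [0, 0, 0, 0]
R6 ← R6 + (2/3)·R2: [0, 0, 0, 0]
2 nonzero rows, so rank(M) = 2.
M has 4 columns; by rank–nullity, nullity = 4 − 2 = 2.

2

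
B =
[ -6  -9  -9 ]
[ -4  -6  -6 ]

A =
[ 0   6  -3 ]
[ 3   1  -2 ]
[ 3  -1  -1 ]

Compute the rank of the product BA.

First compute BA:
[[-54, -36,  45],
 [-36, -24,  30]]
Now row reduce the product.
R2 ← R2 − (2/3)·R1: [0, 0, 0]
1 nonzero row, so rank(BA) = 1.

1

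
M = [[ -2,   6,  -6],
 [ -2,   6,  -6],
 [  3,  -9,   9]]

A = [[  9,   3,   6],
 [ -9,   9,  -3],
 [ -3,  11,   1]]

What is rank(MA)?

1

First compute MA:
[[-54, -18, -36],
 [-54, -18, -36],
 [ 81,  27,  54]]
Now row reduce the product.
R2 ← R2 − R1: [0, 0, 0]
R3 ← R3 + (3/2)·R1: [0, 0, 0]
1 nonzero row, so rank(MA) = 1.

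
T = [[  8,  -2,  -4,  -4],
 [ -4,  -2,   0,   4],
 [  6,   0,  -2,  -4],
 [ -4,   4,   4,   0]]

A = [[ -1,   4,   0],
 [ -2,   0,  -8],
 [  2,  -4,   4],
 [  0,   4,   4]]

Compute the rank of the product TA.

First compute TA:
[[-12,  32, -16],
 [  8,   0,  32],
 [-10,  16, -24],
 [  4, -32, -16]]
Now row reduce the product.
R2 ← R2 + (2/3)·R1: [0, 64/3, 64/3]
R3 ← R3 − (5/6)·R1: [0, -32/3, -32/3]
R4 ← R4 + (1/3)·R1: [0, -64/3, -64/3]
R3 ← R3 + (1/2)·R2: [0, 0, 0]
R4 ← R4 + R2: [0, 0, 0]
2 nonzero rows, so rank(TA) = 2.

2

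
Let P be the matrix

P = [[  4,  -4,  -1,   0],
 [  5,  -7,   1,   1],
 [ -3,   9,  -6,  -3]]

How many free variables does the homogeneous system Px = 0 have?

Row reduce to echelon form.
R2 ← R2 − (5/4)·R1: [0, -2, 9/4, 1]
R3 ← R3 + (3/4)·R1: [0, 6, -27/4, -3]
R3 ← R3 + (3)·R2: [0, 0, 0, 0]
2 nonzero rows, so rank(P) = 2.
P has 4 columns; by rank–nullity, nullity = 4 − 2 = 2.

2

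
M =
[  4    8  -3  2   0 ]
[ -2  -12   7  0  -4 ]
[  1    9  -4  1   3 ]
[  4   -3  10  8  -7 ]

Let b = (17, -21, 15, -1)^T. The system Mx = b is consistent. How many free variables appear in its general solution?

Row reduce the augmented matrix [M | b].
R2 ← R2 + (1/2)·R1: [0, -8, 11/2, 1, -4, -25/2]
R3 ← R3 − (1/4)·R1: [0, 7, -13/4, 1/2, 3, 43/4]
R4 ← R4 − R1: [0, -11, 13, 6, -7, -18]
R3 ← R3 + (7/8)·R2: [0, 0, 25/16, 11/8, -1/2, -3/16]
R4 ← R4 − (11/8)·R2: [0, 0, 87/16, 37/8, -3/2, -13/16]
R4 ← R4 − (87/25)·R3: [0, 0, 0, -4/25, 6/25, -4/25]
The echelon form has 4 nonzero rows, and every pivot lies in the first 5 columns, so rank(M) = rank([M|b]) = 4.
The system is consistent.
Free variables = (unknowns) − (rank) = 5 − 4 = 1.

1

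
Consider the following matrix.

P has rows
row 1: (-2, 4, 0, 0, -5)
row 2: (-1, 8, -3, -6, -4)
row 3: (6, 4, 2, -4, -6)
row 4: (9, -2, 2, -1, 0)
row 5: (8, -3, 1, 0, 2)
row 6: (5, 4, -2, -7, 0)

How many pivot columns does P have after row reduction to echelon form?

Row reduce to echelon form.
R2 ← R2 − (1/2)·R1: [0, 6, -3, -6, -3/2]
R3 ← R3 + (3)·R1: [0, 16, 2, -4, -21]
R4 ← R4 + (9/2)·R1: [0, 16, 2, -1, -45/2]
R5 ← R5 + (4)·R1: [0, 13, 1, 0, -18]
R6 ← R6 + (5/2)·R1: [0, 14, -2, -7, -25/2]
R3 ← R3 − (8/3)·R2: [0, 0, 10, 12, -17]
R4 ← R4 − (8/3)·R2: [0, 0, 10, 15, -37/2]
R5 ← R5 − (13/6)·R2: [0, 0, 15/2, 13, -59/4]
R6 ← R6 − (7/3)·R2: [0, 0, 5, 7, -9]
R4 ← R4 − R3: [0, 0, 0, 3, -3/2]
R5 ← R5 − (3/4)·R3: [0, 0, 0, 4, -2]
R6 ← R6 − (1/2)·R3: [0, 0, 0, 1, -1/2]
R5 ← R5 − (4/3)·R4: [0, 0, 0, 0, 0]
R6 ← R6 − (1/3)·R4: [0, 0, 0, 0, 0]
Echelon form has 4 nonzero rows, so rank(P) = 4.
Each nonzero row contributes one pivot column: 4 pivot columns.

4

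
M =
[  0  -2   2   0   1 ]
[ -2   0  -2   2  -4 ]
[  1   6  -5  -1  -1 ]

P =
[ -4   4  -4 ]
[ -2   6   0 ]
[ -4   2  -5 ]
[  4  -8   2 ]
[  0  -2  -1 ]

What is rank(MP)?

First compute MP:
[[ -4, -10, -11],
 [ 24, -20,  26],
 [  0,  40,  20]]
Now row reduce the product.
R2 ← R2 + (6)·R1: [0, -80, -40]
R3 ← R3 + (1/2)·R2: [0, 0, 0]
2 nonzero rows, so rank(MP) = 2.

2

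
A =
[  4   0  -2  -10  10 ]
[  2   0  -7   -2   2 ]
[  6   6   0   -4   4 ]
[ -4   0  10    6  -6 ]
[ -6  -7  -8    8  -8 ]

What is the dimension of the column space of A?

4

Row reduce to echelon form.
R2 ← R2 − (1/2)·R1: [0, 0, -6, 3, -3]
R3 ← R3 − (3/2)·R1: [0, 6, 3, 11, -11]
R4 ← R4 + R1: [0, 0, 8, -4, 4]
R5 ← R5 + (3/2)·R1: [0, -7, -11, -7, 7]
Swap R2 ↔ R3
R5 ← R5 + (7/6)·R2: [0, 0, -15/2, 35/6, -35/6]
R4 ← R4 + (4/3)·R3: [0, 0, 0, 0, 0]
R5 ← R5 − (5/4)·R3: [0, 0, 0, 25/12, -25/12]
Swap R4 ↔ R5
Echelon form has 4 nonzero rows, so rank(A) = 4.
The column space has dimension equal to the rank: 4.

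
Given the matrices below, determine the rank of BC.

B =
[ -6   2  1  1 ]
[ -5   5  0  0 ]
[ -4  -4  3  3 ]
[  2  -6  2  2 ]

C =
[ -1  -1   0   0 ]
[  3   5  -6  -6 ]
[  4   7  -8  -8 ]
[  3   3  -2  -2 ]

3

First compute BC:
[[ 19,  26, -22, -22],
 [ 20,  30, -30, -30],
 [ 13,  14,  -6,  -6],
 [ -6, -12,  16,  16]]
Now row reduce the product.
R2 ← R2 − (20/19)·R1: [0, 50/19, -130/19, -130/19]
R3 ← R3 − (13/19)·R1: [0, -72/19, 172/19, 172/19]
R4 ← R4 + (6/19)·R1: [0, -72/19, 172/19, 172/19]
R3 ← R3 + (36/25)·R2: [0, 0, -4/5, -4/5]
R4 ← R4 + (36/25)·R2: [0, 0, -4/5, -4/5]
R4 ← R4 − R3: [0, 0, 0, 0]
3 nonzero rows, so rank(BC) = 3.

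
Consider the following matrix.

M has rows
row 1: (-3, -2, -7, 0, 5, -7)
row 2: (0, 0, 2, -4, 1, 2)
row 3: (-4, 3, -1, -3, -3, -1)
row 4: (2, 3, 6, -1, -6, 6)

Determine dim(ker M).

2

Row reduce to echelon form.
R3 ← R3 − (4/3)·R1: [0, 17/3, 25/3, -3, -29/3, 25/3]
R4 ← R4 + (2/3)·R1: [0, 5/3, 4/3, -1, -8/3, 4/3]
Swap R2 ↔ R3
R4 ← R4 − (5/17)·R2: [0, 0, -19/17, -2/17, 3/17, -19/17]
R4 ← R4 + (19/34)·R3: [0, 0, 0, -40/17, 25/34, 0]
4 nonzero rows, so rank(M) = 4.
M has 6 columns; by rank–nullity, nullity = 6 − 4 = 2.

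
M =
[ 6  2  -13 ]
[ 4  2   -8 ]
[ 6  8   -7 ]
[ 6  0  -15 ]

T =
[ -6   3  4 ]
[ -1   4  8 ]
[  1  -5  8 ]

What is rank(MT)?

2

First compute MT:
[[-51,  91, -64],
 [-34,  60, -32],
 [-51,  85,  32],
 [-51,  93, -96]]
Now row reduce the product.
R2 ← R2 − (2/3)·R1: [0, -2/3, 32/3]
R3 ← R3 − R1: [0, -6, 96]
R4 ← R4 − R1: [0, 2, -32]
R3 ← R3 − (9)·R2: [0, 0, 0]
R4 ← R4 + (3)·R2: [0, 0, 0]
2 nonzero rows, so rank(MT) = 2.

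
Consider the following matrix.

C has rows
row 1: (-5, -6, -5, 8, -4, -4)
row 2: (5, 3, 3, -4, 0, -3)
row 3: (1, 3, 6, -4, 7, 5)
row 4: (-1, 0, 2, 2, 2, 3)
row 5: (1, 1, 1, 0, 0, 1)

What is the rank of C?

Row reduce to echelon form.
R2 ← R2 + R1: [0, -3, -2, 4, -4, -7]
R3 ← R3 + (1/5)·R1: [0, 9/5, 5, -12/5, 31/5, 21/5]
R4 ← R4 − (1/5)·R1: [0, 6/5, 3, 2/5, 14/5, 19/5]
R5 ← R5 + (1/5)·R1: [0, -1/5, 0, 8/5, -4/5, 1/5]
R3 ← R3 + (3/5)·R2: [0, 0, 19/5, 0, 19/5, 0]
R4 ← R4 + (2/5)·R2: [0, 0, 11/5, 2, 6/5, 1]
R5 ← R5 − (1/15)·R2: [0, 0, 2/15, 4/3, -8/15, 2/3]
R4 ← R4 − (11/19)·R3: [0, 0, 0, 2, -1, 1]
R5 ← R5 − (2/57)·R3: [0, 0, 0, 4/3, -2/3, 2/3]
R5 ← R5 − (2/3)·R4: [0, 0, 0, 0, 0, 0]
Echelon form has 4 nonzero rows, so rank(C) = 4.

4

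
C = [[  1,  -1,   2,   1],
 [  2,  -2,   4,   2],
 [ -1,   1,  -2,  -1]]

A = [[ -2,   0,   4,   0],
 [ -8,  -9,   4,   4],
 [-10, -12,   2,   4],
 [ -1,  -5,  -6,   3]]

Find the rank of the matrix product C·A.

1

First compute CA:
[[-15, -20,  -2,   7],
 [-30, -40,  -4,  14],
 [ 15,  20,   2,  -7]]
Now row reduce the product.
R2 ← R2 − (2)·R1: [0, 0, 0, 0]
R3 ← R3 + R1: [0, 0, 0, 0]
1 nonzero row, so rank(CA) = 1.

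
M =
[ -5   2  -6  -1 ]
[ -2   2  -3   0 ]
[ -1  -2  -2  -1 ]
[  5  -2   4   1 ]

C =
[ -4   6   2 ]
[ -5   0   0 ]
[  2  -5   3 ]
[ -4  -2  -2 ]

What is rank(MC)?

3

First compute MC:
[[  2,   2, -26],
 [ -8,   3, -13],
 [ 14,   6,  -6],
 [ -6,   8,  20]]
Now row reduce the product.
R2 ← R2 + (4)·R1: [0, 11, -117]
R3 ← R3 − (7)·R1: [0, -8, 176]
R4 ← R4 + (3)·R1: [0, 14, -58]
R3 ← R3 + (8/11)·R2: [0, 0, 1000/11]
R4 ← R4 − (14/11)·R2: [0, 0, 1000/11]
R4 ← R4 − R3: [0, 0, 0]
3 nonzero rows, so rank(MC) = 3.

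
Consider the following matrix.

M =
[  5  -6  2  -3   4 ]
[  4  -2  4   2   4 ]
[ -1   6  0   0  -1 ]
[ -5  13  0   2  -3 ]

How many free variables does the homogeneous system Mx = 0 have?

1

Row reduce to echelon form.
R2 ← R2 − (4/5)·R1: [0, 14/5, 12/5, 22/5, 4/5]
R3 ← R3 + (1/5)·R1: [0, 24/5, 2/5, -3/5, -1/5]
R4 ← R4 + R1: [0, 7, 2, -1, 1]
R3 ← R3 − (12/7)·R2: [0, 0, -26/7, -57/7, -11/7]
R4 ← R4 − (5/2)·R2: [0, 0, -4, -12, -1]
R4 ← R4 − (14/13)·R3: [0, 0, 0, -42/13, 9/13]
4 nonzero rows, so rank(M) = 4.
M has 5 columns; by rank–nullity, nullity = 5 − 4 = 1.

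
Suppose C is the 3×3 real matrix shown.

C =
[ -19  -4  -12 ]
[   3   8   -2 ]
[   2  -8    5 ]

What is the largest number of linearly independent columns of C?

Row reduce to echelon form.
R2 ← R2 + (3/19)·R1: [0, 140/19, -74/19]
R3 ← R3 + (2/19)·R1: [0, -160/19, 71/19]
R3 ← R3 + (8/7)·R2: [0, 0, -5/7]
Echelon form has 3 nonzero rows, so rank(C) = 3.
The rank gives the maximum number of linearly independent columns: 3.

3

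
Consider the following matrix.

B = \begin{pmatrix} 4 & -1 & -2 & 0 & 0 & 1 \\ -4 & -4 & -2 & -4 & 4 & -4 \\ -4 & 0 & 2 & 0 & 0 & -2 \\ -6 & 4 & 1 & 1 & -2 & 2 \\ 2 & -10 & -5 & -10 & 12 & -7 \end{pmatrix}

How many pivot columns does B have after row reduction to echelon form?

Row reduce to echelon form.
R2 ← R2 + R1: [0, -5, -4, -4, 4, -3]
R3 ← R3 + R1: [0, -1, 0, 0, 0, -1]
R4 ← R4 + (3/2)·R1: [0, 5/2, -2, 1, -2, 7/2]
R5 ← R5 − (1/2)·R1: [0, -19/2, -4, -10, 12, -15/2]
R3 ← R3 − (1/5)·R2: [0, 0, 4/5, 4/5, -4/5, -2/5]
R4 ← R4 + (1/2)·R2: [0, 0, -4, -1, 0, 2]
R5 ← R5 − (19/10)·R2: [0, 0, 18/5, -12/5, 22/5, -9/5]
R4 ← R4 + (5)·R3: [0, 0, 0, 3, -4, 0]
R5 ← R5 − (9/2)·R3: [0, 0, 0, -6, 8, 0]
R5 ← R5 + (2)·R4: [0, 0, 0, 0, 0, 0]
Echelon form has 4 nonzero rows, so rank(B) = 4.
Each nonzero row contributes one pivot column: 4 pivot columns.

4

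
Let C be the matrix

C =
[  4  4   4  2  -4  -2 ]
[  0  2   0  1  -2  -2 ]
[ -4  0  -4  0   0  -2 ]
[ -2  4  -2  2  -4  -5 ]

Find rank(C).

2

Row reduce to echelon form.
R3 ← R3 + R1: [0, 4, 0, 2, -4, -4]
R4 ← R4 + (1/2)·R1: [0, 6, 0, 3, -6, -6]
R3 ← R3 − (2)·R2: [0, 0, 0, 0, 0, 0]
R4 ← R4 − (3)·R2: [0, 0, 0, 0, 0, 0]
Echelon form has 2 nonzero rows, so rank(C) = 2.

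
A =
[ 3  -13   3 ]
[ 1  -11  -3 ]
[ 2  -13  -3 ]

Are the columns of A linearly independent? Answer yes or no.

yes

Row reduce A to echelon form.
R2 ← R2 − (1/3)·R1: [0, -20/3, -4]
R3 ← R3 − (2/3)·R1: [0, -13/3, -5]
R3 ← R3 − (13/20)·R2: [0, 0, -12/5]
3 pivots among 3 columns.
Every column is a pivot column, so the columns are linearly independent.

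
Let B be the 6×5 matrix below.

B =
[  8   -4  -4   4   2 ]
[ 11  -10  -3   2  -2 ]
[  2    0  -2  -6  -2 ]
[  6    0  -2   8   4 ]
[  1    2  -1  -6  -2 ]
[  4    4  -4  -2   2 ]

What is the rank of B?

4

Row reduce to echelon form.
R2 ← R2 − (11/8)·R1: [0, -9/2, 5/2, -7/2, -19/4]
R3 ← R3 − (1/4)·R1: [0, 1, -1, -7, -5/2]
R4 ← R4 − (3/4)·R1: [0, 3, 1, 5, 5/2]
R5 ← R5 − (1/8)·R1: [0, 5/2, -1/2, -13/2, -9/4]
R6 ← R6 − (1/2)·R1: [0, 6, -2, -4, 1]
R3 ← R3 + (2/9)·R2: [0, 0, -4/9, -70/9, -32/9]
R4 ← R4 + (2/3)·R2: [0, 0, 8/3, 8/3, -2/3]
R5 ← R5 + (5/9)·R2: [0, 0, 8/9, -76/9, -44/9]
R6 ← R6 + (4/3)·R2: [0, 0, 4/3, -26/3, -16/3]
R4 ← R4 + (6)·R3: [0, 0, 0, -44, -22]
R5 ← R5 + (2)·R3: [0, 0, 0, -24, -12]
R6 ← R6 + (3)·R3: [0, 0, 0, -32, -16]
R5 ← R5 − (6/11)·R4: [0, 0, 0, 0, 0]
R6 ← R6 − (8/11)·R4: [0, 0, 0, 0, 0]
Echelon form has 4 nonzero rows, so rank(B) = 4.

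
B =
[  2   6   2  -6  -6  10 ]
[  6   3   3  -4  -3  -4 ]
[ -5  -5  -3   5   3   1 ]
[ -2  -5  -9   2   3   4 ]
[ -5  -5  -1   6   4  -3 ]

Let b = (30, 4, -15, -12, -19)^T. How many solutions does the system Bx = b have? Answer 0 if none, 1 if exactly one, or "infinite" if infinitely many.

Row reduce the augmented matrix [B | b].
R2 ← R2 − (3)·R1: [0, -15, -3, 14, 15, -34, -86]
R3 ← R3 + (5/2)·R1: [0, 10, 2, -10, -12, 26, 60]
R4 ← R4 + R1: [0, 1, -7, -4, -3, 14, 18]
R5 ← R5 + (5/2)·R1: [0, 10, 4, -9, -11, 22, 56]
R3 ← R3 + (2/3)·R2: [0, 0, 0, -2/3, -2, 10/3, 8/3]
R4 ← R4 + (1/15)·R2: [0, 0, -36/5, -46/15, -2, 176/15, 184/15]
R5 ← R5 + (2/3)·R2: [0, 0, 2, 1/3, -1, -2/3, -4/3]
Swap R3 ↔ R4
R5 ← R5 + (5/18)·R3: [0, 0, 0, -14/27, -14/9, 70/27, 56/27]
R5 ← R5 − (7/9)·R4: [0, 0, 0, 0, 0, 0, 0]
The echelon form has 4 nonzero rows, and every pivot lies in the first 6 columns, so rank(B) = rank([B|b]) = 4.
The system is consistent.
rank = 4 < 6 unknowns, so there are infinitely many solutions.

infinite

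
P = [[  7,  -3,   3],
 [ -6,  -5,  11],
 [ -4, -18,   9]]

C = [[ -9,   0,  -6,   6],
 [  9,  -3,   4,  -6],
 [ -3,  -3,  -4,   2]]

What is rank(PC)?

First compute PC:
[[-99,   0, -66,  66],
 [-24, -18, -28,  16],
 [-153,  27, -84, 102]]
Now row reduce the product.
R2 ← R2 − (8/33)·R1: [0, -18, -12, 0]
R3 ← R3 − (17/11)·R1: [0, 27, 18, 0]
R3 ← R3 + (3/2)·R2: [0, 0, 0, 0]
2 nonzero rows, so rank(PC) = 2.

2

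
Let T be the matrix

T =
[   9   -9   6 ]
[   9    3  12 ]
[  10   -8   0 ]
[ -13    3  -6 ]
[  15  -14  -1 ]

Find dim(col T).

Row reduce to echelon form.
R2 ← R2 − R1: [0, 12, 6]
R3 ← R3 − (10/9)·R1: [0, 2, -20/3]
R4 ← R4 + (13/9)·R1: [0, -10, 8/3]
R5 ← R5 − (5/3)·R1: [0, 1, -11]
R3 ← R3 − (1/6)·R2: [0, 0, -23/3]
R4 ← R4 + (5/6)·R2: [0, 0, 23/3]
R5 ← R5 − (1/12)·R2: [0, 0, -23/2]
R4 ← R4 + R3: [0, 0, 0]
R5 ← R5 − (3/2)·R3: [0, 0, 0]
Echelon form has 3 nonzero rows, so rank(T) = 3.
The column space has dimension equal to the rank: 3.

3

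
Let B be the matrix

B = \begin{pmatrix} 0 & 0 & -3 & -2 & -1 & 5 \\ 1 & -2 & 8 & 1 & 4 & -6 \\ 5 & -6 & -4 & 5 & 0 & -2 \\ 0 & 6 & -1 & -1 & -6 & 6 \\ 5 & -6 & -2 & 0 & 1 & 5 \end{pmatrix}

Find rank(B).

4

Row reduce to echelon form.
Swap R1 ↔ R2
R3 ← R3 − (5)·R1: [0, 4, -44, 0, -20, 28]
R5 ← R5 − (5)·R1: [0, 4, -42, -5, -19, 35]
Swap R2 ↔ R3
R4 ← R4 − (3/2)·R2: [0, 0, 65, -1, 24, -36]
R5 ← R5 − R2: [0, 0, 2, -5, 1, 7]
R4 ← R4 + (65/3)·R3: [0, 0, 0, -133/3, 7/3, 217/3]
R5 ← R5 + (2/3)·R3: [0, 0, 0, -19/3, 1/3, 31/3]
R5 ← R5 − (1/7)·R4: [0, 0, 0, 0, 0, 0]
Echelon form has 4 nonzero rows, so rank(B) = 4.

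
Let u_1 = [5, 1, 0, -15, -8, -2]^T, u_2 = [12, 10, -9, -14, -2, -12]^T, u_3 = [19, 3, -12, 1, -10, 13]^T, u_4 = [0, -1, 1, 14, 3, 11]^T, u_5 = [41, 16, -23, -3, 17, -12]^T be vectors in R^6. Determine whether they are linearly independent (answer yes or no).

yes

Form the matrix with these vectors as rows and row reduce.
R2 ← R2 − (12/5)·R1: [0, 38/5, -9, 22, 86/5, -36/5]
R3 ← R3 − (19/5)·R1: [0, -4/5, -12, 58, 102/5, 103/5]
R5 ← R5 − (41/5)·R1: [0, 39/5, -23, 120, 413/5, 22/5]
R3 ← R3 + (2/19)·R2: [0, 0, -246/19, 1146/19, 422/19, 377/19]
R4 ← R4 + (5/38)·R2: [0, 0, -7/38, 321/19, 100/19, 191/19]
R5 ← R5 − (39/38)·R2: [0, 0, -523/38, 1851/19, 1234/19, 224/19]
R4 ← R4 − (7/492)·R3: [0, 0, 0, 1315/82, 1217/246, 4807/492]
R5 ← R5 − (523/492)·R3: [0, 0, 0, 2731/82, 10169/246, -4577/492]
R5 ← R5 − (2731/1315)·R4: [0, 0, 0, 0, 40848/1315, -38916/1315]
5 nonzero rows, so the 5 vectors span a space of dimension 5.
Since 5 = 5, the vectors are linearly independent.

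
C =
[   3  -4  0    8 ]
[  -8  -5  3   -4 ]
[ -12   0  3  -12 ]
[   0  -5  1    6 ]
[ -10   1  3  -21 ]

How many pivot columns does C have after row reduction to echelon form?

4

Row reduce to echelon form.
R2 ← R2 + (8/3)·R1: [0, -47/3, 3, 52/3]
R3 ← R3 + (4)·R1: [0, -16, 3, 20]
R5 ← R5 + (10/3)·R1: [0, -37/3, 3, 17/3]
R3 ← R3 − (48/47)·R2: [0, 0, -3/47, 108/47]
R4 ← R4 − (15/47)·R2: [0, 0, 2/47, 22/47]
R5 ← R5 − (37/47)·R2: [0, 0, 30/47, -375/47]
R4 ← R4 + (2/3)·R3: [0, 0, 0, 2]
R5 ← R5 + (10)·R3: [0, 0, 0, 15]
R5 ← R5 − (15/2)·R4: [0, 0, 0, 0]
Echelon form has 4 nonzero rows, so rank(C) = 4.
Each nonzero row contributes one pivot column: 4 pivot columns.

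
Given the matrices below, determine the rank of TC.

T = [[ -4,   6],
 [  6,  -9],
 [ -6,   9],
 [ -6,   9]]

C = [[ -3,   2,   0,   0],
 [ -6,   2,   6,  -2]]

1

First compute TC:
[[-24,   4,  36, -12],
 [ 36,  -6, -54,  18],
 [-36,   6,  54, -18],
 [-36,   6,  54, -18]]
Now row reduce the product.
R2 ← R2 + (3/2)·R1: [0, 0, 0, 0]
R3 ← R3 − (3/2)·R1: [0, 0, 0, 0]
R4 ← R4 − (3/2)·R1: [0, 0, 0, 0]
1 nonzero row, so rank(TC) = 1.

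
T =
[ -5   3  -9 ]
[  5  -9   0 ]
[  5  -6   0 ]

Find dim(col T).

Row reduce to echelon form.
R2 ← R2 + R1: [0, -6, -9]
R3 ← R3 + R1: [0, -3, -9]
R3 ← R3 − (1/2)·R2: [0, 0, -9/2]
Echelon form has 3 nonzero rows, so rank(T) = 3.
The column space has dimension equal to the rank: 3.

3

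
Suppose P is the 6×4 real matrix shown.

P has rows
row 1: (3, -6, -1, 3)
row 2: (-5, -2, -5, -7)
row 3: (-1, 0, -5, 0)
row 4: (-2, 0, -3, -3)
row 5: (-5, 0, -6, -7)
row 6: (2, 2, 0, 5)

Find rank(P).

4

Row reduce to echelon form.
R2 ← R2 + (5/3)·R1: [0, -12, -20/3, -2]
R3 ← R3 + (1/3)·R1: [0, -2, -16/3, 1]
R4 ← R4 + (2/3)·R1: [0, -4, -11/3, -1]
R5 ← R5 + (5/3)·R1: [0, -10, -23/3, -2]
R6 ← R6 − (2/3)·R1: [0, 6, 2/3, 3]
R3 ← R3 − (1/6)·R2: [0, 0, -38/9, 4/3]
R4 ← R4 − (1/3)·R2: [0, 0, -13/9, -1/3]
R5 ← R5 − (5/6)·R2: [0, 0, -19/9, -1/3]
R6 ← R6 + (1/2)·R2: [0, 0, -8/3, 2]
R4 ← R4 − (13/38)·R3: [0, 0, 0, -15/19]
R5 ← R5 − (1/2)·R3: [0, 0, 0, -1]
R6 ← R6 − (12/19)·R3: [0, 0, 0, 22/19]
R5 ← R5 − (19/15)·R4: [0, 0, 0, 0]
R6 ← R6 + (22/15)·R4: [0, 0, 0, 0]
Echelon form has 4 nonzero rows, so rank(P) = 4.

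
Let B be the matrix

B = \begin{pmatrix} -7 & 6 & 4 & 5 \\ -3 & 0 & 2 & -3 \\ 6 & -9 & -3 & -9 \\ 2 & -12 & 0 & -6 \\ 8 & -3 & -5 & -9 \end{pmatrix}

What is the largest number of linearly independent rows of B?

Row reduce to echelon form.
R2 ← R2 − (3/7)·R1: [0, -18/7, 2/7, -36/7]
R3 ← R3 + (6/7)·R1: [0, -27/7, 3/7, -33/7]
R4 ← R4 + (2/7)·R1: [0, -72/7, 8/7, -32/7]
R5 ← R5 + (8/7)·R1: [0, 27/7, -3/7, -23/7]
R3 ← R3 − (3/2)·R2: [0, 0, 0, 3]
R4 ← R4 − (4)·R2: [0, 0, 0, 16]
R5 ← R5 + (3/2)·R2: [0, 0, 0, -11]
R4 ← R4 − (16/3)·R3: [0, 0, 0, 0]
R5 ← R5 + (11/3)·R3: [0, 0, 0, 0]
Echelon form has 3 nonzero rows, so rank(B) = 3.
The rank gives the maximum number of linearly independent rows: 3.

3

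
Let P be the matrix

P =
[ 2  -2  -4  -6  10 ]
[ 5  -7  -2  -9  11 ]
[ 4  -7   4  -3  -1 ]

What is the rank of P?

2

Row reduce to echelon form.
R2 ← R2 − (5/2)·R1: [0, -2, 8, 6, -14]
R3 ← R3 − (2)·R1: [0, -3, 12, 9, -21]
R3 ← R3 − (3/2)·R2: [0, 0, 0, 0, 0]
Echelon form has 2 nonzero rows, so rank(P) = 2.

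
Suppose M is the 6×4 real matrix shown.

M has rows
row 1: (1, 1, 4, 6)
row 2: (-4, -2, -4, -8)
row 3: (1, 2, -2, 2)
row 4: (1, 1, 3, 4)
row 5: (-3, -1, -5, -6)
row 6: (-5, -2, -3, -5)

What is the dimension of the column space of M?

4

Row reduce to echelon form.
R2 ← R2 + (4)·R1: [0, 2, 12, 16]
R3 ← R3 − R1: [0, 1, -6, -4]
R4 ← R4 − R1: [0, 0, -1, -2]
R5 ← R5 + (3)·R1: [0, 2, 7, 12]
R6 ← R6 + (5)·R1: [0, 3, 17, 25]
R3 ← R3 − (1/2)·R2: [0, 0, -12, -12]
R5 ← R5 − R2: [0, 0, -5, -4]
R6 ← R6 − (3/2)·R2: [0, 0, -1, 1]
R4 ← R4 − (1/12)·R3: [0, 0, 0, -1]
R5 ← R5 − (5/12)·R3: [0, 0, 0, 1]
R6 ← R6 − (1/12)·R3: [0, 0, 0, 2]
R5 ← R5 + R4: [0, 0, 0, 0]
R6 ← R6 + (2)·R4: [0, 0, 0, 0]
Echelon form has 4 nonzero rows, so rank(M) = 4.
The column space has dimension equal to the rank: 4.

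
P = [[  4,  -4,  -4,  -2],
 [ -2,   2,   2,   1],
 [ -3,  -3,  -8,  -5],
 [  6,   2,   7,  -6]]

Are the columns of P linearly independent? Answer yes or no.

Row reduce P to echelon form.
R2 ← R2 + (1/2)·R1: [0, 0, 0, 0]
R3 ← R3 + (3/4)·R1: [0, -6, -11, -13/2]
R4 ← R4 − (3/2)·R1: [0, 8, 13, -3]
Swap R2 ↔ R3
R4 ← R4 + (4/3)·R2: [0, 0, -5/3, -35/3]
Swap R3 ↔ R4
3 pivots among 4 columns.
Only 3 < 4 pivot columns, so the columns are linearly dependent.

no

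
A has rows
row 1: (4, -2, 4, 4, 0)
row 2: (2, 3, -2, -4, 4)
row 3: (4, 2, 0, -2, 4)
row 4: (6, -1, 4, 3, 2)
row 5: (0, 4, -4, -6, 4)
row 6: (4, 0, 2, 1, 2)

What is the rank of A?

Row reduce to echelon form.
R2 ← R2 − (1/2)·R1: [0, 4, -4, -6, 4]
R3 ← R3 − R1: [0, 4, -4, -6, 4]
R4 ← R4 − (3/2)·R1: [0, 2, -2, -3, 2]
R6 ← R6 − R1: [0, 2, -2, -3, 2]
R3 ← R3 − R2: [0, 0, 0, 0, 0]
R4 ← R4 − (1/2)·R2: [0, 0, 0, 0, 0]
R5 ← R5 − R2: [0, 0, 0, 0, 0]
R6 ← R6 − (1/2)·R2: [0, 0, 0, 0, 0]
Echelon form has 2 nonzero rows, so rank(A) = 2.

2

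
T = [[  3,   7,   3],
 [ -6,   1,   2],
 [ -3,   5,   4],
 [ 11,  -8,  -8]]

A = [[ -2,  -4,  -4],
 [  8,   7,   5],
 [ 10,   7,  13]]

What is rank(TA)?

First compute TA:
[[ 80,  58,  62],
 [ 40,  45,  55],
 [ 86,  75,  89],
 [-166, -156, -188]]
Now row reduce the product.
R2 ← R2 − (1/2)·R1: [0, 16, 24]
R3 ← R3 − (43/40)·R1: [0, 253/20, 447/20]
R4 ← R4 + (83/40)·R1: [0, -713/20, -1187/20]
R3 ← R3 − (253/320)·R2: [0, 0, 27/8]
R4 ← R4 + (713/320)·R2: [0, 0, -47/8]
R4 ← R4 + (47/27)·R3: [0, 0, 0]
3 nonzero rows, so rank(TA) = 3.

3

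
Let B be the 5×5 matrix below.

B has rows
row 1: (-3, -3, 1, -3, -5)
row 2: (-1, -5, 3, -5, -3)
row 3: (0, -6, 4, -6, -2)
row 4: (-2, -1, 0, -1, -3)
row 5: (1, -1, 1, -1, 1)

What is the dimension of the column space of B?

Row reduce to echelon form.
R2 ← R2 − (1/3)·R1: [0, -4, 8/3, -4, -4/3]
R4 ← R4 − (2/3)·R1: [0, 1, -2/3, 1, 1/3]
R5 ← R5 + (1/3)·R1: [0, -2, 4/3, -2, -2/3]
R3 ← R3 − (3/2)·R2: [0, 0, 0, 0, 0]
R4 ← R4 + (1/4)·R2: [0, 0, 0, 0, 0]
R5 ← R5 − (1/2)·R2: [0, 0, 0, 0, 0]
Echelon form has 2 nonzero rows, so rank(B) = 2.
The column space has dimension equal to the rank: 2.

2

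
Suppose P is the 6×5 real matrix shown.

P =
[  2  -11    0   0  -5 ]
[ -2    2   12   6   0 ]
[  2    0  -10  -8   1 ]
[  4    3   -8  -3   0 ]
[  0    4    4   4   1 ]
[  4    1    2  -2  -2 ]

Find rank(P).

5

Row reduce to echelon form.
R2 ← R2 + R1: [0, -9, 12, 6, -5]
R3 ← R3 − R1: [0, 11, -10, -8, 6]
R4 ← R4 − (2)·R1: [0, 25, -8, -3, 10]
R6 ← R6 − (2)·R1: [0, 23, 2, -2, 8]
R3 ← R3 + (11/9)·R2: [0, 0, 14/3, -2/3, -1/9]
R4 ← R4 + (25/9)·R2: [0, 0, 76/3, 41/3, -35/9]
R5 ← R5 + (4/9)·R2: [0, 0, 28/3, 20/3, -11/9]
R6 ← R6 + (23/9)·R2: [0, 0, 98/3, 40/3, -43/9]
R4 ← R4 − (38/7)·R3: [0, 0, 0, 121/7, -23/7]
R5 ← R5 − (2)·R3: [0, 0, 0, 8, -1]
R6 ← R6 − (7)·R3: [0, 0, 0, 18, -4]
R5 ← R5 − (56/121)·R4: [0, 0, 0, 0, 63/121]
R6 ← R6 − (126/121)·R4: [0, 0, 0, 0, -70/121]
R6 ← R6 + (10/9)·R5: [0, 0, 0, 0, 0]
Echelon form has 5 nonzero rows, so rank(P) = 5.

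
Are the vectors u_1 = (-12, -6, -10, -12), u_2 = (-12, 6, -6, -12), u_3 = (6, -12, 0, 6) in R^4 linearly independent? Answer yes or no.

no

Form the matrix with these vectors as rows and row reduce.
R2 ← R2 − R1: [0, 12, 4, 0]
R3 ← R3 + (1/2)·R1: [0, -15, -5, 0]
R3 ← R3 + (5/4)·R2: [0, 0, 0, 0]
2 nonzero rows, so the 3 vectors span a space of dimension 2.
Since 2 < 3, the vectors are linearly dependent.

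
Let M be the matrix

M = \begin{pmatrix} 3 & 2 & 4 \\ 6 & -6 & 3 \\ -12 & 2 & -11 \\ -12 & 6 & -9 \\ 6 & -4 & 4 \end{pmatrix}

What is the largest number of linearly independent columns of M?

Row reduce to echelon form.
R2 ← R2 − (2)·R1: [0, -10, -5]
R3 ← R3 + (4)·R1: [0, 10, 5]
R4 ← R4 + (4)·R1: [0, 14, 7]
R5 ← R5 − (2)·R1: [0, -8, -4]
R3 ← R3 + R2: [0, 0, 0]
R4 ← R4 + (7/5)·R2: [0, 0, 0]
R5 ← R5 − (4/5)·R2: [0, 0, 0]
Echelon form has 2 nonzero rows, so rank(M) = 2.
The rank gives the maximum number of linearly independent columns: 2.

2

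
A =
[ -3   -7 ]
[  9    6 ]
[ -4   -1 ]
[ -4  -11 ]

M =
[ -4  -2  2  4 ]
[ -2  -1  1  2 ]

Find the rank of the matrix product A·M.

1

First compute AM:
[[ 26,  13, -13, -26],
 [-48, -24,  24,  48],
 [ 18,   9,  -9, -18],
 [ 38,  19, -19, -38]]
Now row reduce the product.
R2 ← R2 + (24/13)·R1: [0, 0, 0, 0]
R3 ← R3 − (9/13)·R1: [0, 0, 0, 0]
R4 ← R4 − (19/13)·R1: [0, 0, 0, 0]
1 nonzero row, so rank(AM) = 1.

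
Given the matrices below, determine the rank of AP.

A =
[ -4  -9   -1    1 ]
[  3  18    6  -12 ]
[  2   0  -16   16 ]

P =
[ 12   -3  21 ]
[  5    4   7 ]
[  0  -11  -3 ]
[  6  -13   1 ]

First compute AP:
[[-87, -26, -143],
 [ 54, 153, 159],
 [120, -38, 106]]
Now row reduce the product.
R2 ← R2 + (18/29)·R1: [0, 3969/29, 2037/29]
R3 ← R3 + (40/29)·R1: [0, -2142/29, -2646/29]
R3 ← R3 + (34/63)·R2: [0, 0, -160/3]
3 nonzero rows, so rank(AP) = 3.

3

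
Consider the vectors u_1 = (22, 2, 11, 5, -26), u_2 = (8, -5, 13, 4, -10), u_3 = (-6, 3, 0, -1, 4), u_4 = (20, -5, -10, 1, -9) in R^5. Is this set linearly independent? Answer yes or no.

yes

Form the matrix with these vectors as rows and row reduce.
R2 ← R2 − (4/11)·R1: [0, -63/11, 9, 24/11, -6/11]
R3 ← R3 + (3/11)·R1: [0, 39/11, 3, 4/11, -34/11]
R4 ← R4 − (10/11)·R1: [0, -75/11, -20, -39/11, 161/11]
R3 ← R3 + (13/21)·R2: [0, 0, 60/7, 12/7, -24/7]
R4 ← R4 − (25/21)·R2: [0, 0, -215/7, -43/7, 107/7]
R4 ← R4 + (43/12)·R3: [0, 0, 0, 0, 3]
4 nonzero rows, so the 4 vectors span a space of dimension 4.
Since 4 = 4, the vectors are linearly independent.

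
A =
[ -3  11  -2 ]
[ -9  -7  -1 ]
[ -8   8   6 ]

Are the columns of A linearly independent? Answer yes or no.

yes

Row reduce A to echelon form.
R2 ← R2 − (3)·R1: [0, -40, 5]
R3 ← R3 − (8/3)·R1: [0, -64/3, 34/3]
R3 ← R3 − (8/15)·R2: [0, 0, 26/3]
3 pivots among 3 columns.
Every column is a pivot column, so the columns are linearly independent.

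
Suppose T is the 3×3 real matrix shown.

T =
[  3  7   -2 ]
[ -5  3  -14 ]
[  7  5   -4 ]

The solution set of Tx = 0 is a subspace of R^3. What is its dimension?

0

Row reduce to echelon form.
R2 ← R2 + (5/3)·R1: [0, 44/3, -52/3]
R3 ← R3 − (7/3)·R1: [0, -34/3, 2/3]
R3 ← R3 + (17/22)·R2: [0, 0, -140/11]
3 nonzero rows, so rank(T) = 3.
T has 3 columns; by rank–nullity, nullity = 3 − 3 = 0.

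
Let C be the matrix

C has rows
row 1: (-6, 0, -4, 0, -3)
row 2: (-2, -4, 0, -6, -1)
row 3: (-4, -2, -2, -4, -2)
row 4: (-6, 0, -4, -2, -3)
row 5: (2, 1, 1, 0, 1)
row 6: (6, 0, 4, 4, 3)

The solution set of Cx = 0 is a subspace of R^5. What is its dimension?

Row reduce to echelon form.
R2 ← R2 − (1/3)·R1: [0, -4, 4/3, -6, 0]
R3 ← R3 − (2/3)·R1: [0, -2, 2/3, -4, 0]
R4 ← R4 − R1: [0, 0, 0, -2, 0]
R5 ← R5 + (1/3)·R1: [0, 1, -1/3, 0, 0]
R6 ← R6 + R1: [0, 0, 0, 4, 0]
R3 ← R3 − (1/2)·R2: [0, 0, 0, -1, 0]
R5 ← R5 + (1/4)·R2: [0, 0, 0, -3/2, 0]
R4 ← R4 − (2)·R3: [0, 0, 0, 0, 0]
R5 ← R5 − (3/2)·R3: [0, 0, 0, 0, 0]
R6 ← R6 + (4)·R3: [0, 0, 0, 0, 0]
3 nonzero rows, so rank(C) = 3.
C has 5 columns; by rank–nullity, nullity = 5 − 3 = 2.

2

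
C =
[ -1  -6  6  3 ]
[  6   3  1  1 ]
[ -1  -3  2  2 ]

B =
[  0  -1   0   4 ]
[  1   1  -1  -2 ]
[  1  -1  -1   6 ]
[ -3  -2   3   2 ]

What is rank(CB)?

2

First compute CB:
[[ -9, -17,   9,  50],
 [  1,  -6,  -1,  26],
 [ -7,  -8,   7,  18]]
Now row reduce the product.
R2 ← R2 + (1/9)·R1: [0, -71/9, 0, 284/9]
R3 ← R3 − (7/9)·R1: [0, 47/9, 0, -188/9]
R3 ← R3 + (47/71)·R2: [0, 0, 0, 0]
2 nonzero rows, so rank(CB) = 2.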